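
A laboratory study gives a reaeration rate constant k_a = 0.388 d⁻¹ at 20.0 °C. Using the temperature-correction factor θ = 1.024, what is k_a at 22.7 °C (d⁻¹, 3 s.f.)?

k_a(T₂) = k_a(T₁) · θ^(T₂−T₁) = 0.388 × 1.024^(22.7−20.0)
= 0.388 × 1.024^2.70 = 0.388 × 1.066 = 0.4137 d⁻¹.

k_a ≈ 0.414 d⁻¹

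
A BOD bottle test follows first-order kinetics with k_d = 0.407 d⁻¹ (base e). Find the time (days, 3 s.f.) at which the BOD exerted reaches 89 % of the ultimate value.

y/L₀ = 1 − e^(−k_d t) = 0.89 ⇒ e^(−k_d t) = 0.110
t = −ln(0.110) / 0.407 = 2.207 / 0.407 = 5.423 d.

t ≈ 5.42 d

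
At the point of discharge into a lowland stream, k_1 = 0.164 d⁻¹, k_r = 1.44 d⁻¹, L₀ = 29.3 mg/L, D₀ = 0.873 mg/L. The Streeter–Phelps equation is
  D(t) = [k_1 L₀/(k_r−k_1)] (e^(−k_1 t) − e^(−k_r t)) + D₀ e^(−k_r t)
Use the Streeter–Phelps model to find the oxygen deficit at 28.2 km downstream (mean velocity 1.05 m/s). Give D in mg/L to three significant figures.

Travel time t = x/v = 28.2 km / (1.05 m/s) = 28200 m / 1.05 m/s = 26860 s = 0.3108 d.
k_1 L₀/(k_r−k_1) = 0.164×29.3/(1.44−0.164) = 4.805/1.276 = 3.766 mg/L.
e^(−k_1 t) = e^(−0.164×0.3108) = 0.9503; e^(−k_r t) = e^(−1.44×0.3108) = 0.6391.
D = 3.766 × (0.9503 − 0.6391) + 0.873 × 0.6391 = 1.172 + 0.5580 = 1.730 mg/L.

D ≈ 1.73 mg/L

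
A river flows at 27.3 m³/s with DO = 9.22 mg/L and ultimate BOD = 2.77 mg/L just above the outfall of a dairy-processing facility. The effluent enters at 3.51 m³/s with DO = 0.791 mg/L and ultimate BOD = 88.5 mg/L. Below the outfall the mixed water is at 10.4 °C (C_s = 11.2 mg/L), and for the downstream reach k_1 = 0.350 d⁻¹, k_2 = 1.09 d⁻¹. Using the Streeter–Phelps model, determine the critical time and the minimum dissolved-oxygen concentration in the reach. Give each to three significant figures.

t_c ≈ 0.610 d; minimum DO ≈ 7.95 mg/L

Mixed DO = (27.3×9.22 + 3.51×0.791)/(27.3+3.51) = 254.5/30.81 = 8.260 mg/L.
Mixed L₀ = (27.3×2.77 + 3.51×88.5)/(30.81) = 386.3/30.81 = 12.54 mg/L.
Initial deficit D₀ = C_s − DO₀ = 11.2 − 8.260 = 2.940 mg/L.
t_c = (1/0.7400) ln[(1.09/0.350)(1 − 2.940×0.7400/(0.350×12.54))] = 1.351 × ln(1.570) = 0.6096 d.
D_c = (0.350/1.09) × 12.54 × e^(−0.350×0.6096) = 0.3211 × 12.54 × 0.8079 = 3.252 mg/L.
Minimum DO = 11.2 − 3.252 = 7.948 mg/L.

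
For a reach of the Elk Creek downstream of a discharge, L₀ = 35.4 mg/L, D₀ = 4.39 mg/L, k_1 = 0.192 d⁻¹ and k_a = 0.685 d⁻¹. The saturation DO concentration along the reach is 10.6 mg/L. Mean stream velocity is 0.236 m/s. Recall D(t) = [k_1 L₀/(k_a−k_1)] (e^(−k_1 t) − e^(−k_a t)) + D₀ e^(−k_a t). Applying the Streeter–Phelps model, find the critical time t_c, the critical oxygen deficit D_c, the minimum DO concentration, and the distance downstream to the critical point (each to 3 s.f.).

t_c ≈ 1.80 d; D_c ≈ 7.02 mg/L; min DO ≈ 3.58 mg/L; x_c ≈ 36.8 km

t_c = [1/(k_a−k_1)] ln[(k_a/k_1)(1 − D₀(k_a−k_1)/(k_1 L₀))]
= [1/(0.685−0.192)] ln[(0.685/0.192)(1 − 4.39×0.4930/(0.192×35.4))]
= (1/0.4930) ln[3.568 × 0.6816] = 2.028 × ln(2.432) = 2.028 × 0.8886 = 1.802 d.
L(t_c) = L₀ e^(−k_1 t_c) = 35.4 × 0.7075 = 25.04 mg/L, and at the critical point k_a D_c = k_1 L, so D_c = (0.192/0.685) × 25.04 = 7.020 mg/L.
Minimum DO = C_s − D_c = 10.6 − 7.020 = 3.580 mg/L.
x_c = v t_c = 0.236 m/s × 1.802 d × 86400 s/d = 36750 m ≈ 36.8 km.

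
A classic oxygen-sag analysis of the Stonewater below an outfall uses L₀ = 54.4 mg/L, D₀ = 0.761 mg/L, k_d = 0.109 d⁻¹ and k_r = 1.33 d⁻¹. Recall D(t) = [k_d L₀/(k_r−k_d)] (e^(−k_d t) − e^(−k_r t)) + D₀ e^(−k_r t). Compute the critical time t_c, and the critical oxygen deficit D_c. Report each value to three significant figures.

With k_r/k_d = 12.20 and 1 − D₀(k_r−k_d)/(k_d L₀) = 0.8433,
t_c = ln(12.20 × 0.8433) / (1.33 − 0.109) = ln(10.29) / 1.221 = 2.331/1.221 = 1.909 d.
L(t_c) = L₀ e^(−k_d t_c) = 54.4 × 0.8121 = 44.18 mg/L, and at the critical point k_r D_c = k_d L, so D_c = (0.109/1.33) × 44.18 = 3.621 mg/L.

t_c ≈ 1.91 d; D_c ≈ 3.62 mg/L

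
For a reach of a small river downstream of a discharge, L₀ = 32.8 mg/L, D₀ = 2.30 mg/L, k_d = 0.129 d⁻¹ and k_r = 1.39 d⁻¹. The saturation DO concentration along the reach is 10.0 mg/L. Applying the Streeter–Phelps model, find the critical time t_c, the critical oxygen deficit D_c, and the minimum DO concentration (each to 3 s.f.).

t_c = [1/(k_r−k_d)] ln[(k_r/k_d)(1 − D₀(k_r−k_d)/(k_d L₀))]
= [1/(1.39−0.129)] ln[(1.39/0.129)(1 − 2.30×1.261/(0.129×32.8))]
= (1/1.261) ln[10.78 × 0.3145] = 0.7930 × ln(3.389) = 0.7930 × 1.221 = 0.9680 d.
L(t_c) = L₀ e^(−k_d t_c) = 32.8 × 0.8826 = 28.95 mg/L, and at the critical point k_r D_c = k_d L, so D_c = (0.129/1.39) × 28.95 = 2.687 mg/L.
Minimum DO = C_s − D_c = 10.0 − 2.687 = 7.313 mg/L.

t_c ≈ 0.968 d; D_c ≈ 2.69 mg/L; min DO ≈ 7.31 mg/L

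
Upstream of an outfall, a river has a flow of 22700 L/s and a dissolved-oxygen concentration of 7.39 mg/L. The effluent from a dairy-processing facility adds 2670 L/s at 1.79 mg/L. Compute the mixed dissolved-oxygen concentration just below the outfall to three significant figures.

Flow-weighted mixing: C = (Q_r C_r + Q_w C_w)/(Q_r + Q_w)
= (22700×7.39 + 2670×1.79)/(22700 + 2670) = 172500/25370 = 6.801 mg/L.

6.80 mg/L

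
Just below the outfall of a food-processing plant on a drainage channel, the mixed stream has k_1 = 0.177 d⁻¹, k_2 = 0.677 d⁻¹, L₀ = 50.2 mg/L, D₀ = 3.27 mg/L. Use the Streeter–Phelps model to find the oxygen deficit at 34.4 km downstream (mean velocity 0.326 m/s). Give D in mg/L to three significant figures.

D ≈ 7.97 mg/L

Travel time t = x/v = 34.4 km / (0.326 m/s) = 34400 m / 0.326 m/s = 105500 s = 1.221 d.
k_1 L₀/(k_2−k_1) = 0.177×50.2/(0.677−0.177) = 8.885/0.5000 = 17.77 mg/L.
e^(−k_1 t) = e^(−0.177×1.221) = 0.8056; e^(−k_2 t) = e^(−0.677×1.221) = 0.4374.
D = 17.77 × (0.8056 − 0.4374) + 3.27 × 0.4374 = 6.543 + 1.430 = 7.973 mg/L.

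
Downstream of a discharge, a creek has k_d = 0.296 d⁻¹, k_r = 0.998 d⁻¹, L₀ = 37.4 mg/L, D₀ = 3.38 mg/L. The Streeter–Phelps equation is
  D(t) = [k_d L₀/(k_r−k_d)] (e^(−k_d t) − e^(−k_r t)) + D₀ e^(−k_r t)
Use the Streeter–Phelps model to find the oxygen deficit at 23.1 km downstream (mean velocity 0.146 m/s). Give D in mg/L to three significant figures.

Travel time t = x/v = 23.1 km / (0.146 m/s) = 23100 m / 0.146 m/s = 158200 s = 1.831 d.
k_d L₀/(k_r−k_d) = 0.296×37.4/(0.998−0.296) = 11.07/0.7020 = 15.77 mg/L.
e^(−k_d t) = e^(−0.296×1.831) = 0.5816; e^(−k_r t) = e^(−0.998×1.831) = 0.1608.
D = 15.77 × (0.5816 − 0.1608) + 3.38 × 0.1608 = 6.635 + 0.5435 = 7.179 mg/L.

D ≈ 7.18 mg/L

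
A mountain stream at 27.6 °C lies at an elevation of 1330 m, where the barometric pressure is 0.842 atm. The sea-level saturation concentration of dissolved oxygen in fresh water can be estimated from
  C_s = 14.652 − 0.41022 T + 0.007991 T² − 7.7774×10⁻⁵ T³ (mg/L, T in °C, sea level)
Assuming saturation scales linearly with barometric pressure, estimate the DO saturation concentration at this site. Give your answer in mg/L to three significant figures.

At sea level: C_s = 14.652 − 0.41022×27.6 + 0.007991×27.6² − 7.7774×10⁻⁵×27.6³ = 7.782 mg/L.
Pressure correction: C_s' = 7.782 × 0.842 = 6.552 mg/L.

C_s ≈ 6.55 mg/L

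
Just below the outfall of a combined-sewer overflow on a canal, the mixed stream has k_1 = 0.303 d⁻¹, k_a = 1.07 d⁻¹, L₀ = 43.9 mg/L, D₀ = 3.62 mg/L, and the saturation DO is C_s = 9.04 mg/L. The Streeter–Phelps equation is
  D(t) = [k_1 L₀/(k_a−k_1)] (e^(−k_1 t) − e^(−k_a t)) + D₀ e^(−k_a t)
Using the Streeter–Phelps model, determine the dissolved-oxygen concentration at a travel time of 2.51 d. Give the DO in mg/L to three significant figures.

k_1 L₀/(k_a−k_1) = 0.303×43.9/(1.07−0.303) = 13.30/0.7670 = 17.34 mg/L.
e^(−k_1 t) = e^(−0.303×2.510) = 0.4674; e^(−k_a t) = e^(−1.07×2.510) = 0.06817.
D = 17.34 × (0.4674 − 0.06817) + 3.62 × 0.06817 = 6.924 + 0.2468 = 7.171 mg/L.
DO = C_s − D = 9.04 − 7.171 = 1.869 mg/L.

DO ≈ 1.87 mg/L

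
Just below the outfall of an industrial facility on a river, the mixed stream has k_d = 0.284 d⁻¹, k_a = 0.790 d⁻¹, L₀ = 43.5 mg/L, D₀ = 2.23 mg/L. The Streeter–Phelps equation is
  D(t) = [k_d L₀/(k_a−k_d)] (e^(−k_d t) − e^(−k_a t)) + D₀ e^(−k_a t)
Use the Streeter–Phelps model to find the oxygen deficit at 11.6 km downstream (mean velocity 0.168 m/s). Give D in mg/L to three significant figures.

Travel time t = x/v = 11.6 km / (0.168 m/s) = 11600 m / 0.168 m/s = 69050 s = 0.7992 d.
k_d L₀/(k_a−k_d) = 0.284×43.5/(0.790−0.284) = 12.35/0.5060 = 24.42 mg/L.
e^(−k_d t) = e^(−0.284×0.7992) = 0.7970; e^(−k_a t) = e^(−0.790×0.7992) = 0.5319.
D = 24.42 × (0.7970 − 0.5319) + 2.23 × 0.5319 = 6.472 + 1.186 = 7.658 mg/L.

D ≈ 7.66 mg/L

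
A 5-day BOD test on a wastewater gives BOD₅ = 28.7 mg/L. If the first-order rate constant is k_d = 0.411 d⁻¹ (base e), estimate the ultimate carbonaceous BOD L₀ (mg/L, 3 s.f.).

BOD₅ = L₀(1 − e^(−5k_d)) ⇒ L₀ = BOD₅ / (1 − e^(−5×0.411))
= 28.7 / (1 − 0.1281) = 28.7 / 0.8719 = 32.92 mg/L.

L₀ ≈ 32.9 mg/L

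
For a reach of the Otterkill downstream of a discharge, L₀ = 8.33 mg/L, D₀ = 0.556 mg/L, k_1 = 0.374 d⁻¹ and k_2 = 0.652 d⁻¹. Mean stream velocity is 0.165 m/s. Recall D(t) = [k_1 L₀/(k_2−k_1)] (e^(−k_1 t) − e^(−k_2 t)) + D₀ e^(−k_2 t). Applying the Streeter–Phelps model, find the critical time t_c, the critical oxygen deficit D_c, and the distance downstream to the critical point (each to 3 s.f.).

t_c ≈ 1.82 d; D_c ≈ 2.42 mg/L; x_c ≈ 25.9 km

With k_2/k_1 = 1.743 and 1 − D₀(k_2−k_1)/(k_1 L₀) = 0.9504,
t_c = ln(1.743 × 0.9504) / (0.652 − 0.374) = ln(1.657) / 0.2780 = 0.5049/0.2780 = 1.816 d.
L(t_c) = L₀ e^(−k_1 t_c) = 8.33 × 0.5070 = 4.223 mg/L, and at the critical point k_2 D_c = k_1 L, so D_c = (0.374/0.652) × 4.223 = 2.423 mg/L.
x_c = v t_c = 0.165 m/s × 1.816 d × 86400 s/d = 25890 m ≈ 25.9 km.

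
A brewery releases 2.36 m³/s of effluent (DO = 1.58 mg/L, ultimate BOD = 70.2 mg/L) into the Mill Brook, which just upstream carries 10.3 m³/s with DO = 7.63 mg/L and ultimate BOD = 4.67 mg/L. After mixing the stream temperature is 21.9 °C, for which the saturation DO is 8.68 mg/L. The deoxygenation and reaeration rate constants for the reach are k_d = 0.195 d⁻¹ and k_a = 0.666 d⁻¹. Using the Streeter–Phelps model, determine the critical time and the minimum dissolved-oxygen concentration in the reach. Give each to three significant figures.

Mixed DO = (10.3×7.63 + 2.36×1.58)/(10.3+2.36) = 82.32/12.66 = 6.502 mg/L.
Mixed L₀ = (10.3×4.67 + 2.36×70.2)/(12.66) = 213.8/12.66 = 16.89 mg/L.
Initial deficit D₀ = C_s − DO₀ = 8.68 − 6.502 = 2.178 mg/L.
t_c = (1/0.4710) ln[(0.666/0.195)(1 − 2.178×0.4710/(0.195×16.89))] = 2.123 × ln(2.351) = 1.815 d.
D_c = (0.195/0.666) × 16.89 × e^(−0.195×1.815) = 0.2928 × 16.89 × 0.7019 = 3.470 mg/L.
Minimum DO = 8.68 − 3.470 = 5.210 mg/L.

t_c ≈ 1.82 d; minimum DO ≈ 5.21 mg/L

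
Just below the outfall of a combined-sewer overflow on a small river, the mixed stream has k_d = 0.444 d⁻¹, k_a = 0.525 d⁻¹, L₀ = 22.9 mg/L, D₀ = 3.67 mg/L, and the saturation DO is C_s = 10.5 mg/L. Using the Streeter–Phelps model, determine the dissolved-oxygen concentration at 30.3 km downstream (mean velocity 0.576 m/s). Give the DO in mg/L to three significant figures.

Travel time t = x/v = 30.3 km / (0.576 m/s) = 30300 m / 0.576 m/s = 52600 s = 0.6088 d.
k_d L₀/(k_a−k_d) = 0.444×22.9/(0.525−0.444) = 10.17/0.08100 = 125.5 mg/L.
e^(−k_d t) = e^(−0.444×0.6088) = 0.7631; e^(−k_a t) = e^(−0.525×0.6088) = 0.7264.
D = 125.5 × (0.7631 − 0.7264) + 3.67 × 0.7264 = 4.610 + 2.666 = 7.275 mg/L.
DO = C_s − D = 10.5 − 7.275 = 3.225 mg/L.

DO ≈ 3.22 mg/L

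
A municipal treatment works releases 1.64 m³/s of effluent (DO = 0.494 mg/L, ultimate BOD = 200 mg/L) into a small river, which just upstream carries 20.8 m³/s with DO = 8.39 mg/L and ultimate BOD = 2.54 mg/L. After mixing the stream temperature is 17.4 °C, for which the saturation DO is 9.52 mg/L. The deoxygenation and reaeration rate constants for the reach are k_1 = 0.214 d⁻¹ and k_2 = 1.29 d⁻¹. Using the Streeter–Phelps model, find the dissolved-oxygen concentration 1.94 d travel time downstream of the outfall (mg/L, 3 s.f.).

Mixed DO = (20.8×8.39 + 1.64×0.494)/(20.8+1.64) = 175.3/22.44 = 7.813 mg/L.
Mixed L₀ = (20.8×2.54 + 1.64×200)/(22.44) = 380.8/22.44 = 16.97 mg/L.
Initial deficit D₀ = C_s − DO₀ = 9.52 − 7.813 = 1.707 mg/L.
D(1.94) = [0.214×16.97/(1.29−0.214)](e^(−0.214×1.94) − e^(−1.29×1.94)) + 1.707 e^(−1.29×1.94)
= 3.375 × (0.6602 − 0.08187) + 1.707 × 0.08187 = 2.092 mg/L.
DO = 9.52 − 2.092 = 7.428 mg/L.

DO ≈ 7.43 mg/L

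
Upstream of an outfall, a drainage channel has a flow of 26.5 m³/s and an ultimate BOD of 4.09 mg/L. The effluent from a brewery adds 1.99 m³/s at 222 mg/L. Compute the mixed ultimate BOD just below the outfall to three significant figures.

Flow-weighted mixing: C = (Q_r C_r + Q_w C_w)/(Q_r + Q_w)
= (26.5×4.09 + 1.99×222)/(26.5 + 1.99) = 550.2/28.49 = 19.31 mg/L.

19.3 mg/L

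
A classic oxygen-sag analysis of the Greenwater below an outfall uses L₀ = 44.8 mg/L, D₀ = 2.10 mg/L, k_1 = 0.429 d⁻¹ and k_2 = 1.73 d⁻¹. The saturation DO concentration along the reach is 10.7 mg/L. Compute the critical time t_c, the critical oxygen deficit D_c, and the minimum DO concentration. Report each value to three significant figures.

t_c ≈ 0.954 d; D_c ≈ 7.38 mg/L; min DO ≈ 3.32 mg/L

t_c = [1/(k_2−k_1)] ln[(k_2/k_1)(1 − D₀(k_2−k_1)/(k_1 L₀))]
= [1/(1.73−0.429)] ln[(1.73/0.429)(1 − 2.10×1.301/(0.429×44.8))]
= (1/1.301) ln[4.033 × 0.8578] = 0.7686 × ln(3.459) = 0.7686 × 1.241 = 0.9539 d.
L(t_c) = L₀ e^(−k_1 t_c) = 44.8 × 0.6642 = 29.75 mg/L, and at the critical point k_2 D_c = k_1 L, so D_c = (0.429/1.73) × 29.75 = 7.378 mg/L.
Minimum DO = C_s − D_c = 10.7 − 7.378 = 3.322 mg/L.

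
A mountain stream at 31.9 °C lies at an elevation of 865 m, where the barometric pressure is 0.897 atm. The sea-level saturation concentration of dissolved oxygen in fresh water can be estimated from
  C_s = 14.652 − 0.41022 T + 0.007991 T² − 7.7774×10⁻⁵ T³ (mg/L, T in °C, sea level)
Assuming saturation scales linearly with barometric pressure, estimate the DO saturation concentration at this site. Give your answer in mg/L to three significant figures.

C_s ≈ 6.43 mg/L

At sea level: C_s = 14.652 − 0.41022×31.9 + 0.007991×31.9² − 7.7774×10⁻⁵×31.9³ = 7.173 mg/L.
Pressure correction: C_s' = 7.173 × 0.897 = 6.434 mg/L.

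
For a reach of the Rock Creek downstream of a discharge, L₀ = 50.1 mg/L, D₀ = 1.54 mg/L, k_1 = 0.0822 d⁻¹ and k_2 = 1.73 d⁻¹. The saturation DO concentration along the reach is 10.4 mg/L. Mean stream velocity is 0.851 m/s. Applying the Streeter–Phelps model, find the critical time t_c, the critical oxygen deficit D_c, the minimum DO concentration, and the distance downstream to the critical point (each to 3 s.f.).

At the critical point dD/dt = 0, so k_1 L₀ e^(−k_1 t) = k_2 D. Substituting D(t) from the Streeter–Phelps equation and solving for t gives
t_c = ln[(k_2/k_1)(1 − D₀(k_2−k_1)/(k_1 L₀))] / (k_2−k_1).
Here k_2−k_1 = 1.648 d⁻¹ and 1 − D₀(k_2−k_1)/(k_1 L₀) = 1 − 1.54×1.648/(0.0822×50.1) = 0.3838, so
t_c = ln(21.05 × 0.3838) / 1.648 = 2.089 / 1.648 = 1.268 d.
L(t_c) = L₀ e^(−k_1 t_c) = 50.1 × 0.9010 = 45.14 mg/L, and at the critical point k_2 D_c = k_1 L, so D_c = (0.0822/1.73) × 45.14 = 2.145 mg/L.
Minimum DO = C_s − D_c = 10.4 − 2.145 = 8.255 mg/L.
x_c = v t_c = 0.851 m/s × 1.268 d × 86400 s/d = 93220 m ≈ 93.2 km.

t_c ≈ 1.27 d; D_c ≈ 2.14 mg/L; min DO ≈ 8.26 mg/L; x_c ≈ 93.2 km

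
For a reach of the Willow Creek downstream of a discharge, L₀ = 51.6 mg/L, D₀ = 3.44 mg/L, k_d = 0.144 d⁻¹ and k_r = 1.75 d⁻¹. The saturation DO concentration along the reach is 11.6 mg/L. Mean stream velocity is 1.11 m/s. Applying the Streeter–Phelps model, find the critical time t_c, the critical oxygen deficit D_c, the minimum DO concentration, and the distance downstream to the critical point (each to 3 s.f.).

t_c ≈ 0.708 d; D_c ≈ 3.83 mg/L; min DO ≈ 7.77 mg/L; x_c ≈ 67.9 km

t_c = [1/(k_r−k_d)] ln[(k_r/k_d)(1 − D₀(k_r−k_d)/(k_d L₀))]
= [1/(1.75−0.144)] ln[(1.75/0.144)(1 − 3.44×1.606/(0.144×51.6))]
= (1/1.606) ln[12.15 × 0.2565] = 0.6227 × ln(3.117) = 0.6227 × 1.137 = 0.7079 d.
D_c = (k_d/k_r) L₀ e^(−k_d t_c) = (0.144/1.75) × 51.6 × e^(−0.144×0.7079) = 0.08229 × 51.6 × 0.9031 = 3.834 mg/L.
Minimum DO = C_s − D_c = 11.6 − 3.834 = 7.766 mg/L.
x_c = v t_c = 1.11 m/s × 0.7079 d × 86400 s/d = 67890 m ≈ 67.9 km.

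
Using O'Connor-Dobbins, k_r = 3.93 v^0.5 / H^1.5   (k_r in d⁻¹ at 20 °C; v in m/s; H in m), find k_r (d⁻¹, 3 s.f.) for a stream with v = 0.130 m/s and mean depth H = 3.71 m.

k_r ≈ 0.198 d⁻¹

k_r = 3.93 × 0.130^0.5 / 3.71^1.5 = 3.93 × 0.3606 / 7.146 = 0.1983 d⁻¹.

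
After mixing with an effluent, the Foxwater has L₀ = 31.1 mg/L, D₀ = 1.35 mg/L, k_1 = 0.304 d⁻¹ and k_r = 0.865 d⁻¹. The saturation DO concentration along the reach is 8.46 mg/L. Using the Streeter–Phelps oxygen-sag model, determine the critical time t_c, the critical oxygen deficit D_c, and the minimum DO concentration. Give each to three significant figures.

t_c ≈ 1.72 d; D_c ≈ 6.49 mg/L; min DO ≈ 1.97 mg/L

t_c = [1/(k_r−k_1)] ln[(k_r/k_1)(1 − D₀(k_r−k_1)/(k_1 L₀))]
= [1/(0.865−0.304)] ln[(0.865/0.304)(1 − 1.35×0.5610/(0.304×31.1))]
= (1/0.5610) ln[2.845 × 0.9199] = 1.783 × ln(2.617) = 1.783 × 0.9622 = 1.715 d.
L(t_c) = L₀ e^(−k_1 t_c) = 31.1 × 0.5937 = 18.46 mg/L, and at the critical point k_r D_c = k_1 L, so D_c = (0.304/0.865) × 18.46 = 6.489 mg/L.
Minimum DO = C_s − D_c = 8.46 − 6.489 = 1.971 mg/L.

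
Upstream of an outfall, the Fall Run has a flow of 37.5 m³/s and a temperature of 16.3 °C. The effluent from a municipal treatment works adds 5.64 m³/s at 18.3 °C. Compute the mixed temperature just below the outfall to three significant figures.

16.6 °C

Flow-weighted mixing: C = (Q_r C_r + Q_w C_w)/(Q_r + Q_w)
= (37.5×16.3 + 5.64×18.3)/(37.5 + 5.64) = 714.5/43.14 = 16.56 °C.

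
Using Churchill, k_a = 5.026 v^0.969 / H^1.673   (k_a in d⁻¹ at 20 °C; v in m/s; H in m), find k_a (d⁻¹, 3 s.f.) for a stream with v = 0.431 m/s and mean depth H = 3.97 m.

k_a = 5.026 × 0.431^0.969 / 3.97^1.673 = 5.026 × 0.4424 / 10.04 = 0.2214 d⁻¹.

k_a ≈ 0.221 d⁻¹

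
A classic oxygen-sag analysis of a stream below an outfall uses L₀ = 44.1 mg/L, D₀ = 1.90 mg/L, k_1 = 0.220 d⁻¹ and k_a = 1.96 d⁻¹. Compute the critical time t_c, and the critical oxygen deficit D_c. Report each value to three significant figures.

At the critical point dD/dt = 0, so k_1 L₀ e^(−k_1 t) = k_a D. Substituting D(t) from the Streeter–Phelps equation and solving for t gives
t_c = ln[(k_a/k_1)(1 − D₀(k_a−k_1)/(k_1 L₀))] / (k_a−k_1).
Here k_a−k_1 = 1.740 d⁻¹ and 1 − D₀(k_a−k_1)/(k_1 L₀) = 1 − 1.90×1.740/(0.220×44.1) = 0.6592, so
t_c = ln(8.909 × 0.6592) / 1.740 = 1.770 / 1.740 = 1.017 d.
D_c = (k_1/k_a) L₀ e^(−k_1 t_c) = (0.220/1.96) × 44.1 × e^(−0.220×1.017) = 0.1122 × 44.1 × 0.7994 = 3.957 mg/L.

t_c ≈ 1.02 d; D_c ≈ 3.96 mg/L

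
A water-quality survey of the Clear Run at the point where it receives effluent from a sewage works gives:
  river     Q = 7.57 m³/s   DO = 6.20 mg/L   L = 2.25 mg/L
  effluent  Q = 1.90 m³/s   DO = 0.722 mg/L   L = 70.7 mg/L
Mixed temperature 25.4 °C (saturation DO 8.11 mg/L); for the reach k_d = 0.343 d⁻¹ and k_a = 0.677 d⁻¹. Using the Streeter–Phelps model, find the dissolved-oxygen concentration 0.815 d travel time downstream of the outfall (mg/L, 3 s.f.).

DO ≈ 3.42 mg/L

Mixed DO = (7.57×6.20 + 1.90×0.722)/(7.57+1.90) = 48.31/9.470 = 5.101 mg/L.
Mixed L₀ = (7.57×2.25 + 1.90×70.7)/(9.470) = 151.4/9.470 = 15.98 mg/L.
Initial deficit D₀ = C_s − DO₀ = 8.11 − 5.101 = 3.009 mg/L.
D(0.815) = [0.343×15.98/(0.677−0.343)](e^(−0.343×0.815) − e^(−0.677×0.815)) + 3.009 e^(−0.677×0.815)
= 16.41 × (0.7561 − 0.5759) + 3.009 × 0.5759 = 4.691 mg/L.
DO = 8.11 − 4.691 = 3.419 mg/L.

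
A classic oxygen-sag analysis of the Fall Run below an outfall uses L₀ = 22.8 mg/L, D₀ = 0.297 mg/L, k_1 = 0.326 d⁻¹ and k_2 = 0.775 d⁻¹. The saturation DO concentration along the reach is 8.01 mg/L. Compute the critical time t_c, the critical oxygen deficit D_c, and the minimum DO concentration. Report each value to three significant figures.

t_c ≈ 1.89 d; D_c ≈ 5.18 mg/L; min DO ≈ 2.83 mg/L

At the critical point dD/dt = 0, so k_1 L₀ e^(−k_1 t) = k_2 D. Substituting D(t) from the Streeter–Phelps equation and solving for t gives
t_c = ln[(k_2/k_1)(1 − D₀(k_2−k_1)/(k_1 L₀))] / (k_2−k_1).
Here k_2−k_1 = 0.4490 d⁻¹ and 1 − D₀(k_2−k_1)/(k_1 L₀) = 1 − 0.297×0.4490/(0.326×22.8) = 0.9821, so
t_c = ln(2.377 × 0.9821) / 0.4490 = 0.8479 / 0.4490 = 1.888 d.
D_c = (k_1/k_2) L₀ e^(−k_1 t_c) = (0.326/0.775) × 22.8 × e^(−0.326×1.888) = 0.4206 × 22.8 × 0.5403 = 5.182 mg/L.
Minimum DO = C_s − D_c = 8.01 − 5.182 = 2.828 mg/L.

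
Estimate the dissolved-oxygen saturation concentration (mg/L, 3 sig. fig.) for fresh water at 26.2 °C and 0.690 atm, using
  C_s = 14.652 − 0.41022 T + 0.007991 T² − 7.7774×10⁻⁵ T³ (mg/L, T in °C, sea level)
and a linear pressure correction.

C_s ≈ 5.51 mg/L

At sea level: C_s = 14.652 − 0.41022×26.2 + 0.007991×26.2² − 7.7774×10⁻⁵×26.2³ = 7.991 mg/L.
Pressure correction: C_s' = 7.991 × 0.690 = 5.514 mg/L.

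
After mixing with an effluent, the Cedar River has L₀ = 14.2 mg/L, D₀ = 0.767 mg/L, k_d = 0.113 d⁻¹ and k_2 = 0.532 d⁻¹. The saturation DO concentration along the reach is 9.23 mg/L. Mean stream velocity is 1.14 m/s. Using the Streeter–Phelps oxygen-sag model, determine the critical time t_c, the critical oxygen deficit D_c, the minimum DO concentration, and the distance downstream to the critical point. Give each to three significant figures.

t_c ≈ 3.16 d; D_c ≈ 2.11 mg/L; min DO ≈ 7.12 mg/L; x_c ≈ 312 km

With k_2/k_d = 4.708 and 1 − D₀(k_2−k_d)/(k_d L₀) = 0.7997,
t_c = ln(4.708 × 0.7997) / (0.532 − 0.113) = ln(3.765) / 0.4190 = 1.326/0.4190 = 3.164 d.
L(t_c) = L₀ e^(−k_d t_c) = 14.2 × 0.6994 = 9.931 mg/L, and at the critical point k_2 D_c = k_d L, so D_c = (0.113/0.532) × 9.931 = 2.109 mg/L.
Minimum DO = C_s − D_c = 9.23 − 2.109 = 7.121 mg/L.
x_c = v t_c = 1.14 m/s × 3.164 d × 86400 s/d = 311700 m ≈ 312 km.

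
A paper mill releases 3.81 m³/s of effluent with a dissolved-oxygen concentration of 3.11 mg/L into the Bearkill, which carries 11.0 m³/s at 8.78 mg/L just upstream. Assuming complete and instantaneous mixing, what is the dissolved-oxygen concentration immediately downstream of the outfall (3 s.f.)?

7.32 mg/L

Flow-weighted mixing: C = (Q_r C_r + Q_w C_w)/(Q_r + Q_w)
= (11.0×8.78 + 3.81×3.11)/(11.0 + 3.81) = 108.4/14.81 = 7.321 mg/L.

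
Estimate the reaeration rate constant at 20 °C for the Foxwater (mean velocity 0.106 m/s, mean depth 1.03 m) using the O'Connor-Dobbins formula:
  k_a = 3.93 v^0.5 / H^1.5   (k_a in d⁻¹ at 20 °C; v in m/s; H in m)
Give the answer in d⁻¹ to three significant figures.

k_a = 3.93 × 0.106^0.5 / 1.03^1.5 = 3.93 × 0.3256 / 1.045 = 1.224 d⁻¹.

k_a ≈ 1.22 d⁻¹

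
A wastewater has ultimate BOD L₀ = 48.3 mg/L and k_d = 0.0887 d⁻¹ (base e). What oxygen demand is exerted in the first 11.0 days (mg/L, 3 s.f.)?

y_t = L₀(1 − e^(−k_d t)) = 48.3 × (1 − e^(−0.0887×11.0))
= 48.3 × (1 − 0.3769) = 48.3 × 0.6231 = 30.09 mg/L.

y ≈ 30.1 mg/L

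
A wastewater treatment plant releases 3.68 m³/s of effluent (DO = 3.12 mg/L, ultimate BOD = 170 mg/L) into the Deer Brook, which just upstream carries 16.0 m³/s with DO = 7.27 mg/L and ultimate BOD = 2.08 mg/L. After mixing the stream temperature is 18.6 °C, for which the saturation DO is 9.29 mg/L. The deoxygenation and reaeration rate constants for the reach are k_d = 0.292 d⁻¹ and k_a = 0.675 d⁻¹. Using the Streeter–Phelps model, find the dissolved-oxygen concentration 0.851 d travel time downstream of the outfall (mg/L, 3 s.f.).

DO ≈ 2.18 mg/L

Mixed DO = (16.0×7.27 + 3.68×3.12)/(16.0+3.68) = 127.8/19.68 = 6.494 mg/L.
Mixed L₀ = (16.0×2.08 + 3.68×170)/(19.68) = 658.9/19.68 = 33.48 mg/L.
Initial deficit D₀ = C_s − DO₀ = 9.29 − 6.494 = 2.796 mg/L.
D(0.851) = [0.292×33.48/(0.675−0.292)](e^(−0.292×0.851) − e^(−0.675×0.851)) + 2.796 e^(−0.675×0.851)
= 25.52 × (0.7800 − 0.5630) + 2.796 × 0.5630 = 7.112 mg/L.
DO = 9.29 − 7.112 = 2.178 mg/L.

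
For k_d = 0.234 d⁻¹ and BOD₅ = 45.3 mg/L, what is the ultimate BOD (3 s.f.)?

BOD₅ = L₀(1 − e^(−5k_d)) ⇒ L₀ = BOD₅ / (1 − e^(−5×0.234))
= 45.3 / (1 − 0.3104) = 45.3 / 0.6896 = 65.69 mg/L.

L₀ ≈ 65.7 mg/L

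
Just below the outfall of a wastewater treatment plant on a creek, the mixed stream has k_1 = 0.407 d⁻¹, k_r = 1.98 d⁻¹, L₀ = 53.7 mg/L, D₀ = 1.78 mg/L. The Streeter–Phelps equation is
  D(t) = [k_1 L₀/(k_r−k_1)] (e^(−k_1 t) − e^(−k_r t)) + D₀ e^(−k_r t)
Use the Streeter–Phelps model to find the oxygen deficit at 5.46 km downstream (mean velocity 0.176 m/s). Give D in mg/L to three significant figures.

D ≈ 6.05 mg/L

Travel time t = x/v = 5.46 km / (0.176 m/s) = 5460 m / 0.176 m/s = 31020 s = 0.3591 d.
k_1 L₀/(k_r−k_1) = 0.407×53.7/(1.98−0.407) = 21.86/1.573 = 13.89 mg/L.
e^(−k_1 t) = e^(−0.407×0.3591) = 0.8640; e^(−k_r t) = e^(−1.98×0.3591) = 0.4912.
D = 13.89 × (0.8640 − 0.4912) + 1.78 × 0.4912 = 5.181 + 0.8743 = 6.055 mg/L.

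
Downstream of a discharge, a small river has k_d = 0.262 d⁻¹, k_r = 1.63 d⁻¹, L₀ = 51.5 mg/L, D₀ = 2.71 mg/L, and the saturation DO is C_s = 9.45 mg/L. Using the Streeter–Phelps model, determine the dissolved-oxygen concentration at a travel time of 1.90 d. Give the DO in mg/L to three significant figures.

k_d L₀/(k_r−k_d) = 0.262×51.5/(1.63−0.262) = 13.49/1.368 = 9.863 mg/L.
e^(−k_d t) = e^(−0.262×1.900) = 0.6079; e^(−k_r t) = e^(−1.63×1.900) = 0.04518.
D = 9.863 × (0.6079 − 0.04518) + 2.71 × 0.04518 = 5.550 + 0.1225 = 5.672 mg/L.
DO = C_s − D = 9.45 − 5.672 = 3.778 mg/L.

DO ≈ 3.78 mg/L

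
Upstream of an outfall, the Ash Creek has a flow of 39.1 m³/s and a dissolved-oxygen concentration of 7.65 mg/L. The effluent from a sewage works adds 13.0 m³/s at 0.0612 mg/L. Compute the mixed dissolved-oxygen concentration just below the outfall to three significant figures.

5.76 mg/L

Flow-weighted mixing: C = (Q_r C_r + Q_w C_w)/(Q_r + Q_w)
= (39.1×7.65 + 13.0×0.0612)/(39.1 + 13.0) = 299.9/52.10 = 5.756 mg/L.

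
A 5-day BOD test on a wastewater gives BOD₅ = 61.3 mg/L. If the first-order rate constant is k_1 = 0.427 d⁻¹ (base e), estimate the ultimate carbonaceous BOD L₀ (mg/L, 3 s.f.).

L₀ ≈ 69.5 mg/L

BOD₅ = L₀(1 − e^(−5k_1)) ⇒ L₀ = BOD₅ / (1 − e^(−5×0.427))
= 61.3 / (1 − 0.1182) = 61.3 / 0.8818 = 69.52 mg/L.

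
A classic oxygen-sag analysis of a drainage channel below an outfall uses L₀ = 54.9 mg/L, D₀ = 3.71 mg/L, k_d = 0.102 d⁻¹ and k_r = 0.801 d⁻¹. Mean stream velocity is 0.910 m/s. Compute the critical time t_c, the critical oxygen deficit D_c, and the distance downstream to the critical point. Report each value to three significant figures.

t_c = [1/(k_r−k_d)] ln[(k_r/k_d)(1 − D₀(k_r−k_d)/(k_d L₀))]
= [1/(0.801−0.102)] ln[(0.801/0.102)(1 − 3.71×0.6990/(0.102×54.9))]
= (1/0.6990) ln[7.853 × 0.5369] = 1.431 × ln(4.216) = 1.431 × 1.439 = 2.059 d.
D_c = (k_d/k_r) L₀ e^(−k_d t_c) = (0.102/0.801) × 54.9 × e^(−0.102×2.059) = 0.1273 × 54.9 × 0.8106 = 5.667 mg/L.
x_c = v t_c = 0.910 m/s × 2.059 d × 86400 s/d = 161900 m ≈ 162 km.

t_c ≈ 2.06 d; D_c ≈ 5.67 mg/L; x_c ≈ 162 km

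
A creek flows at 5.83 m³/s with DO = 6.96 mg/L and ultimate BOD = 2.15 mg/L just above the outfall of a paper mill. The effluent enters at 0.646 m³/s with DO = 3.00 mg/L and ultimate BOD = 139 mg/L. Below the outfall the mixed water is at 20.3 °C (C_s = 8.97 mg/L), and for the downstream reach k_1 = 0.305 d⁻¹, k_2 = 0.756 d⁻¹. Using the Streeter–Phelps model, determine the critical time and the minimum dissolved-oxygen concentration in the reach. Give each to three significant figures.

t_c ≈ 1.45 d; minimum DO ≈ 4.87 mg/L

Mixed DO = (5.83×6.96 + 0.646×3.00)/(5.83+0.646) = 42.51/6.476 = 6.565 mg/L.
Mixed L₀ = (5.83×2.15 + 0.646×139)/(6.476) = 102.3/6.476 = 15.80 mg/L.
Initial deficit D₀ = C_s − DO₀ = 8.97 − 6.565 = 2.405 mg/L.
t_c = (1/0.4510) ln[(0.756/0.305)(1 − 2.405×0.4510/(0.305×15.80))] = 2.217 × ln(1.921) = 1.447 d.
D_c = (0.305/0.756) × 15.80 × e^(−0.305×1.447) = 0.4034 × 15.80 × 0.6431 = 4.100 mg/L.
Minimum DO = 8.97 − 4.100 = 4.870 mg/L.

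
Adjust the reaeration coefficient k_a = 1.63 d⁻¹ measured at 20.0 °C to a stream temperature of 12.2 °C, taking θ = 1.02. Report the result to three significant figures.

k_a(T₂) = k_a(T₁) · θ^(T₂−T₁) = 1.63 × 1.02^(12.2−20.0)
= 1.63 × 1.02^-7.80 = 1.63 × 0.8569 = 1.397 d⁻¹.

k_a ≈ 1.40 d⁻¹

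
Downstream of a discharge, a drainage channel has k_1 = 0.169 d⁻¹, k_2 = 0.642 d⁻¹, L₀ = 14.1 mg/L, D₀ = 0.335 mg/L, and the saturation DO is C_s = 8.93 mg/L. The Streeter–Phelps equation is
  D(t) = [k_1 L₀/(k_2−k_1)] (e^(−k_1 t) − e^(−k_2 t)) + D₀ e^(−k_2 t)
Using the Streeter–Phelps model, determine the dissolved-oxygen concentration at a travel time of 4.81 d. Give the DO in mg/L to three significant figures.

DO ≈ 6.91 mg/L

k_1 L₀/(k_2−k_1) = 0.169×14.1/(0.642−0.169) = 2.383/0.4730 = 5.038 mg/L.
e^(−k_1 t) = e^(−0.169×4.810) = 0.4436; e^(−k_2 t) = e^(−0.642×4.810) = 0.04559.
D = 5.038 × (0.4436 − 0.04559) + 0.335 × 0.04559 = 2.005 + 0.01527 = 2.020 mg/L.
DO = C_s − D = 8.93 − 2.020 = 6.910 mg/L.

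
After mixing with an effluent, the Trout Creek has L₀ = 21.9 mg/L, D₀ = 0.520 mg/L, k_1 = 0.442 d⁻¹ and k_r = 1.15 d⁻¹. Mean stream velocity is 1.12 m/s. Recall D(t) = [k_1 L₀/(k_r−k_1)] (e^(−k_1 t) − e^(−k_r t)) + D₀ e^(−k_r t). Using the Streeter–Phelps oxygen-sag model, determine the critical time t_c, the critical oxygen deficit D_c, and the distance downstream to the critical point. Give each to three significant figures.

t_c ≈ 1.30 d; D_c ≈ 4.75 mg/L; x_c ≈ 125 km

At the critical point dD/dt = 0, so k_1 L₀ e^(−k_1 t) = k_r D. Substituting D(t) from the Streeter–Phelps equation and solving for t gives
t_c = ln[(k_r/k_1)(1 − D₀(k_r−k_1)/(k_1 L₀))] / (k_r−k_1).
Here k_r−k_1 = 0.7080 d⁻¹ and 1 − D₀(k_r−k_1)/(k_1 L₀) = 1 − 0.520×0.7080/(0.442×21.9) = 0.9620, so
t_c = ln(2.602 × 0.9620) / 0.7080 = 0.9174 / 0.7080 = 1.296 d.
L(t_c) = L₀ e^(−k_1 t_c) = 21.9 × 0.5640 = 12.35 mg/L, and at the critical point k_r D_c = k_1 L, so D_c = (0.442/1.15) × 12.35 = 4.747 mg/L.
x_c = v t_c = 1.12 m/s × 1.296 d × 86400 s/d = 125400 m ≈ 125 km.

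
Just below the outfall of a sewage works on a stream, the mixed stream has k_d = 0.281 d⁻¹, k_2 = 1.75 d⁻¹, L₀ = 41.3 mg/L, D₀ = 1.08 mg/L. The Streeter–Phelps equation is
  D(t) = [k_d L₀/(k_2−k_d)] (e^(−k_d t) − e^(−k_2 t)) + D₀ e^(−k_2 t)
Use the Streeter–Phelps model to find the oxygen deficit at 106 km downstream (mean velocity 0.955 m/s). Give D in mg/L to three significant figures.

Travel time t = x/v = 106 km / (0.955 m/s) = 106000 m / 0.955 m/s = 111000 s = 1.285 d.
k_d L₀/(k_2−k_d) = 0.281×41.3/(1.75−0.281) = 11.61/1.469 = 7.900 mg/L.
e^(−k_d t) = e^(−0.281×1.285) = 0.6970; e^(−k_2 t) = e^(−1.75×1.285) = 0.1056.
D = 7.900 × (0.6970 − 0.1056) + 1.08 × 0.1056 = 4.672 + 0.1140 = 4.786 mg/L.

D ≈ 4.79 mg/L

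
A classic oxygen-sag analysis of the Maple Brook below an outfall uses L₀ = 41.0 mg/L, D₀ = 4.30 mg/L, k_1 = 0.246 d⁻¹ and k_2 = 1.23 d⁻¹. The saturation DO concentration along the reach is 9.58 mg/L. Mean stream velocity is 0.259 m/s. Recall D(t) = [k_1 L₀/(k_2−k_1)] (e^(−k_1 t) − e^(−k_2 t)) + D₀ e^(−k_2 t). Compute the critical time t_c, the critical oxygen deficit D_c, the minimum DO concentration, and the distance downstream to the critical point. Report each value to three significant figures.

At the critical point dD/dt = 0, so k_1 L₀ e^(−k_1 t) = k_2 D. Substituting D(t) from the Streeter–Phelps equation and solving for t gives
t_c = ln[(k_2/k_1)(1 − D₀(k_2−k_1)/(k_1 L₀))] / (k_2−k_1).
Here k_2−k_1 = 0.9840 d⁻¹ and 1 − D₀(k_2−k_1)/(k_1 L₀) = 1 − 4.30×0.9840/(0.246×41.0) = 0.5805, so
t_c = ln(5.000 × 0.5805) / 0.9840 = 1.066 / 0.9840 = 1.083 d.
D_c = (k_1/k_2) L₀ e^(−k_1 t_c) = (0.246/1.23) × 41.0 × e^(−0.246×1.083) = 0.2000 × 41.0 × 0.7661 = 6.282 mg/L.
Minimum DO = C_s − D_c = 9.58 − 6.282 = 3.298 mg/L.
x_c = v t_c = 0.259 m/s × 1.083 d × 86400 s/d = 24230 m ≈ 24.2 km.

t_c ≈ 1.08 d; D_c ≈ 6.28 mg/L; min DO ≈ 3.30 mg/L; x_c ≈ 24.2 km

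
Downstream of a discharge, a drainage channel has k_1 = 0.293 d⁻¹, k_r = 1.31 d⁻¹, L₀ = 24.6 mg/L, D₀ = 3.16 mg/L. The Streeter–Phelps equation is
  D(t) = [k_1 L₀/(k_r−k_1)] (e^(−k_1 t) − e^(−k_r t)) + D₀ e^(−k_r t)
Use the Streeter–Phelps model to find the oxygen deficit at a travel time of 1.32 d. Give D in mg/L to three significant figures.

k_1 L₀/(k_r−k_1) = 0.293×24.6/(1.31−0.293) = 7.208/1.017 = 7.087 mg/L.
e^(−k_1 t) = e^(−0.293×1.320) = 0.6793; e^(−k_r t) = e^(−1.31×1.320) = 0.1774.
D = 7.087 × (0.6793 − 0.1774) + 3.16 × 0.1774 = 3.557 + 0.5607 = 4.117 mg/L.

D ≈ 4.12 mg/L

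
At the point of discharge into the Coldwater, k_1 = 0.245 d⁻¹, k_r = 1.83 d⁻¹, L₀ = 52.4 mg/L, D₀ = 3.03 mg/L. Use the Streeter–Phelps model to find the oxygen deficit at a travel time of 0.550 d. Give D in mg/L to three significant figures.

D ≈ 5.23 mg/L

k_1 L₀/(k_r−k_1) = 0.245×52.4/(1.83−0.245) = 12.84/1.585 = 8.100 mg/L.
e^(−k_1 t) = e^(−0.245×0.5500) = 0.8739; e^(−k_r t) = e^(−1.83×0.5500) = 0.3655.
D = 8.100 × (0.8739 − 0.3655) + 3.03 × 0.3655 = 4.118 + 1.107 = 5.226 mg/L.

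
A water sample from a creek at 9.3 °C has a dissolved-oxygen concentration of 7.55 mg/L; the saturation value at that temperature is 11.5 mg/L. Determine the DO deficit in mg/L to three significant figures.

D ≈ 3.95 mg/L

D = C_s − C = 11.5 − 7.55 = 3.95 mg/L.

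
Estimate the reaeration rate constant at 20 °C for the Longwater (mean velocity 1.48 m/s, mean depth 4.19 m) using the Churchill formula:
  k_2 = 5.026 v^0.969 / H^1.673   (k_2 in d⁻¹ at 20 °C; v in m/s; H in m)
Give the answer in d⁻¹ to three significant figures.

k_2 ≈ 0.669 d⁻¹

k_2 = 5.026 × 1.48^0.969 / 4.19^1.673 = 5.026 × 1.462 / 10.99 = 0.6687 d⁻¹.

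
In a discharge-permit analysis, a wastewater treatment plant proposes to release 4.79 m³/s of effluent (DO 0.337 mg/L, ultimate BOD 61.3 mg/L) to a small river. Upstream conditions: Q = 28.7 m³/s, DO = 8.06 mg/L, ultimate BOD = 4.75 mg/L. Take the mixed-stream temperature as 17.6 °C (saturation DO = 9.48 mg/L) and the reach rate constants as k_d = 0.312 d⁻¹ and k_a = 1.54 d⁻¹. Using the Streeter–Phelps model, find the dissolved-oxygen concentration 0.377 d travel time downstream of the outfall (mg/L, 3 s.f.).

Mixed DO = (28.7×8.06 + 4.79×0.337)/(28.7+4.79) = 232.9/33.49 = 6.955 mg/L.
Mixed L₀ = (28.7×4.75 + 4.79×61.3)/(33.49) = 430.0/33.49 = 12.84 mg/L.
Initial deficit D₀ = C_s − DO₀ = 9.48 − 6.955 = 2.525 mg/L.
D(0.377) = [0.312×12.84/(1.54−0.312)](e^(−0.312×0.377) − e^(−1.54×0.377)) + 2.525 e^(−1.54×0.377)
= 3.262 × (0.8890 − 0.5596) + 2.525 × 0.5596 = 2.487 mg/L.
DO = 9.48 − 2.487 = 6.993 mg/L.

DO ≈ 6.99 mg/L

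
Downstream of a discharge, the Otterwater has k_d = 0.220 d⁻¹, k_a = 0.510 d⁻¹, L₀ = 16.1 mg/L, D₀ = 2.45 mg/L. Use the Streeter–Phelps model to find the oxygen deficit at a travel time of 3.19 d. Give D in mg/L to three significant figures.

k_d L₀/(k_a−k_d) = 0.220×16.1/(0.510−0.220) = 3.542/0.2900 = 12.21 mg/L.
e^(−k_d t) = e^(−0.220×3.190) = 0.4957; e^(−k_a t) = e^(−0.510×3.190) = 0.1965.
D = 12.21 × (0.4957 − 0.1965) + 2.45 × 0.1965 = 3.654 + 0.4815 = 4.135 mg/L.

D ≈ 4.14 mg/L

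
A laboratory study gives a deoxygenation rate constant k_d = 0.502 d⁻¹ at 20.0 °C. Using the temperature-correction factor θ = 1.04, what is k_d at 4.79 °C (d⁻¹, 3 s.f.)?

k_d ≈ 0.276 d⁻¹

k_d(T₂) = k_d(T₁) · θ^(T₂−T₁) = 0.502 × 1.04^(4.79−20.0)
= 0.502 × 1.04^-15.2 = 0.502 × 0.5507 = 0.2765 d⁻¹.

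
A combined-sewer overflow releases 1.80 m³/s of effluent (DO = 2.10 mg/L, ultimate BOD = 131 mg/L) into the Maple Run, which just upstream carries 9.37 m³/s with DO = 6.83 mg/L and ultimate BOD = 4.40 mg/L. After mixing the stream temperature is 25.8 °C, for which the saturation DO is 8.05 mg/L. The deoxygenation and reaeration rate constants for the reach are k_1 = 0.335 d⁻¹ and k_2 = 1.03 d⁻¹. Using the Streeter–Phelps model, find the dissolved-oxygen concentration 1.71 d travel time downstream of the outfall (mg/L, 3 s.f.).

DO ≈ 3.02 mg/L

Mixed DO = (9.37×6.83 + 1.80×2.10)/(9.37+1.80) = 67.78/11.17 = 6.068 mg/L.
Mixed L₀ = (9.37×4.40 + 1.80×131)/(11.17) = 277.0/11.17 = 24.80 mg/L.
Initial deficit D₀ = C_s − DO₀ = 8.05 − 6.068 = 1.982 mg/L.
D(1.71) = [0.335×24.80/(1.03−0.335)](e^(−0.335×1.71) − e^(−1.03×1.71)) + 1.982 e^(−1.03×1.71)
= 11.95 × (0.5639 − 0.1718) + 1.982 × 0.1718 = 5.028 mg/L.
DO = 8.05 − 5.028 = 3.022 mg/L.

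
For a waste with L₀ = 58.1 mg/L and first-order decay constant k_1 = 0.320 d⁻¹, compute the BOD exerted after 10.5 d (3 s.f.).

y_t = L₀(1 − e^(−k_1 t)) = 58.1 × (1 − e^(−0.320×10.5))
= 58.1 × (1 − 0.03474) = 58.1 × 0.9653 = 56.08 mg/L.

y ≈ 56.1 mg/L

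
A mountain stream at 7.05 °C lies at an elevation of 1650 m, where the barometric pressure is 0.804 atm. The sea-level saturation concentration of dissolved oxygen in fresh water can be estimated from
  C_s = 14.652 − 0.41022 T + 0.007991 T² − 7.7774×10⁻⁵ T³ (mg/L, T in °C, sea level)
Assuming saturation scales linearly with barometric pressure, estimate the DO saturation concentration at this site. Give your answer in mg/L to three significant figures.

At sea level: C_s = 14.652 − 0.41022×7.05 + 0.007991×7.05² − 7.7774×10⁻⁵×7.05³ = 12.13 mg/L.
Pressure correction: C_s' = 12.13 × 0.804 = 9.752 mg/L.

C_s ≈ 9.75 mg/L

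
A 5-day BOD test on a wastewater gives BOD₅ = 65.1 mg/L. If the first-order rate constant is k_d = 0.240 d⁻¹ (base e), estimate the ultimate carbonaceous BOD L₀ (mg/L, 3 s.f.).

L₀ ≈ 93.2 mg/L

BOD₅ = L₀(1 − e^(−5k_d)) ⇒ L₀ = BOD₅ / (1 − e^(−5×0.240))
= 65.1 / (1 − 0.3012) = 65.1 / 0.6988 = 93.16 mg/L.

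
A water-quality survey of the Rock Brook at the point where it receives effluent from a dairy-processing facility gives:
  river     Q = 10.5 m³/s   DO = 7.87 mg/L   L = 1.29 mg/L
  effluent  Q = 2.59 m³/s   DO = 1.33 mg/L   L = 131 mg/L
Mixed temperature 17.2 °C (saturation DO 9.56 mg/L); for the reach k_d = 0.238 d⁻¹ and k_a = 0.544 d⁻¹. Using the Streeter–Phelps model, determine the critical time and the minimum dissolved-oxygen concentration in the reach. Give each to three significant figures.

t_c ≈ 2.20 d; minimum DO ≈ 2.57 mg/L

Mixed DO = (10.5×7.87 + 2.59×1.33)/(10.5+2.59) = 86.08/13.09 = 6.576 mg/L.
Mixed L₀ = (10.5×1.29 + 2.59×131)/(13.09) = 352.8/13.09 = 26.95 mg/L.
Initial deficit D₀ = C_s − DO₀ = 9.56 − 6.576 = 2.984 mg/L.
t_c = (1/0.3060) ln[(0.544/0.238)(1 − 2.984×0.3060/(0.238×26.95))] = 3.268 × ln(1.960) = 2.200 d.
D_c = (0.238/0.544) × 26.95 × e^(−0.238×2.200) = 0.4375 × 26.95 × 0.5924 = 6.986 mg/L.
Minimum DO = 9.56 − 6.986 = 2.574 mg/L.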